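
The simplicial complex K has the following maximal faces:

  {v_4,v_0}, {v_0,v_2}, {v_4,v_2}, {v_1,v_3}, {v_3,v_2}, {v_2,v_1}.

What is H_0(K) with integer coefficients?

H_0 = Z.

K has 5 vertices, 6 edges.
rank ∂_0 = 0, rank ∂_1 = 4 ⇒ b_0 = 5 − 0 − 4 = 1; all invariant factors of ∂_1 are 1 so no torsion. So H_0 ≅ Z.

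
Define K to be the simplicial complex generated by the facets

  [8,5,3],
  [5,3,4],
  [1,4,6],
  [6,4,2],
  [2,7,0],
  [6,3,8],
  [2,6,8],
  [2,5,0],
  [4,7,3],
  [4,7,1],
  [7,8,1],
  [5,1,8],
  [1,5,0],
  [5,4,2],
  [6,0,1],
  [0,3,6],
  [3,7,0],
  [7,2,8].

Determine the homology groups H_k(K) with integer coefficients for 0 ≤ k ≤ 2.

Fix the vertex order 0 < 1 < 2 < 3 < 4 < 5 < 6 < 7 < 8 and write every simplex with vertices in increasing order. Then dim K = 2 and the simplices of K are:

  0-simplices (9): [0], [1], [2], [3], [4], [5], [6], [7], [8]
  1-simplices (27): (27 of them)
  2-simplices (18): [0,1,5], [0,1,6], [0,2,5], [0,2,7], [0,3,6], [0,3,7], [1,4,6], [1,4,7], [1,5,8], [1,7,8], [2,4,5], [2,4,6], [2,6,8], [2,7,8], [3,4,5], [3,4,7], [3,5,8], [3,6,8]

Hence C_0 ≅ Z^9, C_1 ≅ Z^27, C_2 ≅ Z^18.

∂_1: C_1 → C_0 maps an edge to its endpoints' difference, ∂[p,q] = q − p. For instance
  ∂[0,1] = [1] − [0].
This gives a 9×27 integer matrix of rank 8; reducing to Smith normal form yields diagonal entries (1,1,1,1,1,1,1,1).

Boundary ∂_2: C_2 → C_1 acts by ∂[p,q,r] = [q,r] − [p,r] + [p,q]. For instance
  ∂[2,6,8] = [6,8] − [2,8] + [2,6],
  ∂[0,3,6] = [3,6] − [0,6] + [0,3].
This gives a 27×18 integer matrix of rank 17; reducing to Smith normal form yields diagonal entries (1,1,1,1,1,1,1,1,1,1,1,1,1,1,1,1,1).

From H_k ≅ ker(∂_k) / im(∂_{k+1}) we obtain:

  H_0: rank C_0 − rank ∂_1 = 9 − 8 = 1, and the invariant factors of ∂_1 are all 1, so H_0 ≅ Z.
  H_1: rank ker ∂_1 − rank ∂_2 = (27 − 8) − 17 = 2, and the invariant factors of ∂_2 are all 1, so H_1 ≅ Z^2.
  H_2: rank ker ∂_2 − rank ∂_3 = (18 − 17) − 0 = 1, and there is no ∂_3, so H_2 ≅ Z.

As a check, the Euler characteristic is 9 − 27 + 18 = 0, which agrees with 1 − 2 + 1 = 0.
(K is a triangulation of the torus T^2.)

H_0 ≅ Z,  H_1 ≅ Z^2,  H_2 ≅ Z.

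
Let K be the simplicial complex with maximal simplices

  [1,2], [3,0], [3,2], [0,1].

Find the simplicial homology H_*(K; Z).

Fix the vertex order 0 < 1 < 2 < 3 and write every simplex with vertices in increasing order. Then dim K = 1 and the simplices of K are:

  0-simplices (4): [0], [1], [2], [3]
  1-simplices (4): [0,1], [0,3], [1,2], [2,3]

Hence C_0 ≅ Z^4, C_1 ≅ Z^4.

Boundary ∂_1: C_1 → C_0 is given by ∂[p,q] = [q] − [p]. For instance
  ∂[2,3] = [3] − [2].
The 4×4 boundary matrix has rank 3 and Smith normal form diag(1,1,1).

Reading off H_k = ker ∂_k / im ∂_{k+1}:

  H_0: rank C_0 − rank ∂_1 = 4 − 3 = 1, and the invariant factors of ∂_1 are all 1, so H_0 ≅ Z.
  H_1: rank ker ∂_1 − rank ∂_2 = (4 − 3) − 0 = 1, and there is no ∂_2, so H_1 ≅ Z.

(K is a triangulation of the circle S^1.)

H_0 ≅ Z,  H_1 ≅ Z.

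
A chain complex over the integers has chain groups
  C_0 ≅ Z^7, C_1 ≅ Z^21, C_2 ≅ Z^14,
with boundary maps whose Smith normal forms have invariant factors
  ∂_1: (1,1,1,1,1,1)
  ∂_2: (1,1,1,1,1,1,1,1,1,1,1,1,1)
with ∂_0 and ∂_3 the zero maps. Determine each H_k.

H_0: b_0 = 7 − 0 − 6 = 1; torsion from ∂_1 factors > 1: none. So H_0 = Z.
H_1: b_1 = 21 − 6 − 13 = 2; torsion from ∂_2 factors > 1: none. So H_1 = Z^2.
H_2: b_2 = 14 − 13 − 0 = 1; torsion from ∂_3 factors > 1: none. So H_2 = Z.

H_0 = Z,  H_1 = Z^2,  H_2 = Z.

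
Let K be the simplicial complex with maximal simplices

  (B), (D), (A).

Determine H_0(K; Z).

Fix the vertex order A < B < D and write every simplex with vertices in increasing order. Then dim K = 0 and the simplices of K are:

  0-simplices (3): A, B, D

giving chain groups C_0 ≅ Z^3.

Reading off H_k = ker ∂_k / im ∂_{k+1}:

  H_0: rank C_0 − rank ∂_1 = 3 − 0 = 3, and there is no ∂_1, so H_0 ≅ Z^3.

H_0 ≅ Z^3.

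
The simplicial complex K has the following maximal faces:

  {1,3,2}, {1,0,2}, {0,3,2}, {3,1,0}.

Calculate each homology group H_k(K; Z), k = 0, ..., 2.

We work with the vertex ordering 0 < 1 < 2 < 3. The simplices of K, each written with vertices in increasing order, are:

  0-simplices (4): [0], [1], [2], [3]
  1-simplices (6): [0,1], [0,2], [0,3], [1,2], [1,3], [2,3]
  2-simplices (4): [0,1,2], [0,1,3], [0,2,3], [1,2,3]

Hence C_0 ≅ Z^4, C_1 ≅ Z^6, C_2 ≅ Z^4.

Boundary ∂_1: C_1 → C_0 is given by ∂[p,q] = [q] − [p]. For instance
  ∂[0,2] = [2] − [0].
The resulting 4×6 matrix has rank 3, and its Smith normal form has invariant factors (1,1,1).

∂_2: C_2 → C_1 acts by ∂[p,q,r] = [q,r] − [p,r] + [p,q]. For instance
  ∂[1,2,3] = [2,3] − [1,3] + [1,2],
  ∂[0,2,3] = [2,3] − [0,3] + [0,2].
The 6×4 boundary matrix has rank 3 and Smith normal form diag(1,1,1).

Reading off H_k = ker ∂_k / im ∂_{k+1}:

  H_0: rank C_0 − rank ∂_1 = 4 − 3 = 1, and the invariant factors of ∂_1 are all 1, so H_0 = Z.
  H_1: rank ker ∂_1 − rank ∂_2 = (6 − 3) − 3 = 0, and the invariant factors of ∂_2 are all 1, so H_1 = 0.
  H_2: rank ker ∂_2 − rank ∂_3 = (4 − 3) − 0 = 1, and there is no ∂_3, so H_2 = Z.

H_0 ≅ Z,  H_1 = 0,  H_2 ≅ Z.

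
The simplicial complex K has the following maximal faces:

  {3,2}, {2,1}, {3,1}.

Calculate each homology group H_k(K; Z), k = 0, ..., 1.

H_0 = Z,  H_1 = Z.

Take the total order 1 < 2 < 3 on the vertex set. Then K (dimension 1) consists of the simplices:

  0-simplices (3): [1], [2], [3]
  1-simplices (3): [1,2], [1,3], [2,3]

Hence C_0 ≅ Z^3, C_1 ≅ Z^3.

The boundary map ∂_1: C_1 → C_0 maps an edge to its endpoints' difference, ∂[p,q] = q − p.
This gives a 3×3 integer matrix of rank 2; reducing to Smith normal form yields diagonal entries (1,1).

Computing H_k = (kernel of ∂_k) / (image of ∂_{k+1}):

  H_0: rank C_0 − rank ∂_1 = 3 − 2 = 1, and the invariant factors of ∂_1 are all 1, so H_0 ≅ Z.
  H_1: rank ker ∂_1 − rank ∂_2 = (3 − 2) − 0 = 1, and there is no ∂_2, so H_1 ≅ Z.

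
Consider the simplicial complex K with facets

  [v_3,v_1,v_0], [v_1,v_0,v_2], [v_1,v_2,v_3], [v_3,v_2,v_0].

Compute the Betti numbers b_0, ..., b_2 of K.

b_0 = 1, b_1 = 0, b_2 = 1.

K has 4 vertices, 6 edges, 4 triangles.
rank ∂_0 = 0, rank ∂_1 = 3 ⇒ b_0 = 4 − 0 − 3 = 1; all invariant factors of ∂_1 are 1 so no torsion. So H_0 ≅ Z.
rank ∂_1 = 3, rank ∂_2 = 3 ⇒ b_1 = 6 − 3 − 3 = 0; all invariant factors of ∂_2 are 1 so no torsion. So H_1 ≅ 0.
rank ∂_2 = 3, rank ∂_3 = 0 ⇒ b_2 = 4 − 3 − 0 = 1. So H_2 ≅ Z.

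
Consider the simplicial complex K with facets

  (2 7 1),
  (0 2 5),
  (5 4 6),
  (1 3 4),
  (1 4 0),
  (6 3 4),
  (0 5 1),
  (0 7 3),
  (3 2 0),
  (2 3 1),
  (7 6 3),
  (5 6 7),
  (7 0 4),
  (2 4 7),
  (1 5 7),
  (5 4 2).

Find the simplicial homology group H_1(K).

Order the vertices as 0 < 1 < 2 < 3 < 4 < 5 < 6 < 7. Listing each simplex with vertices in this order, K has dimension 2 with simplices:

  0-simplices (8): [0], [1], [2], [3], [4], [5], [6], [7]
  1-simplices (24): (24 of them)
  2-simplices (16): [0,1,4], [0,1,5], [0,2,3], [0,2,5], [0,3,7], [0,4,7], [1,2,3], [1,2,7], [1,3,4], [1,5,7], [2,4,5], [2,4,7], [3,4,6], [3,6,7], [4,5,6], [5,6,7]

so the chain groups are C_0 ≅ Z^8, C_1 ≅ Z^24, C_2 ≅ Z^16.

∂_1: C_1 → C_0 maps an edge to its endpoints' difference, ∂[p,q] = q − p. For instance
  ∂[4,7] = [7] − [4].
The resulting 8×24 matrix has rank 7, and its Smith normal form has invariant factors (1,1,1,1,1,1,1).

∂_2: C_2 → C_1 sends each 2-simplex [p,q,r] to [q,r] − [p,r] + [p,q]. For instance
  ∂[1,3,4] = [3,4] − [1,4] + [1,3],
  ∂[4,5,6] = [5,6] − [4,6] + [4,5].
As a 24×16 matrix over Z this has rank 15, with invariant factors (1,1,1,1,1,1,1,1,1,1,1,1,1,1,1).

Reading off H_k = ker ∂_k / im ∂_{k+1}:

  H_1: rank ker ∂_1 − rank ∂_2 = (24 − 7) − 15 = 2, and the invariant factors of ∂_2 are all 1, so H_1 = Z^2.

H_1 ≅ Z^2.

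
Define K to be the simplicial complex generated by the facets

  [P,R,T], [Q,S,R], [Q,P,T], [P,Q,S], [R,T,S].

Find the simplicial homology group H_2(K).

H_2 ≅ 0.

Fix the vertex order P < Q < R < S < T and write every simplex with vertices in increasing order. Then dim K = 2 and the simplices of K are:

  0-simplices (5): P, Q, R, S, T
  1-simplices (10): PQ, PR, PS, PT, QR, QS, QT, RS, RT, ST
  2-simplices (5): PQS, PQT, PRT, QRS, RST

so the chain groups are C_0 ≅ Z^5, C_1 ≅ Z^10, C_2 ≅ Z^5.

∂_1: C_1 → C_0 is given by ∂[p,q] = [q] − [p]. For instance
  ∂QS = S − Q.
The resulting 5×10 matrix has rank 4, and its Smith normal form has invariant factors (1,1,1,1).

Boundary ∂_2: C_2 → C_1 sends each 2-simplex [p,q,r] to [q,r] − [p,r] + [p,q]. For instance
  ∂PRT = RT − PT + PR,
  ∂QRS = RS − QS + QR.
As a 10×5 matrix over Z this has rank 5, with invariant factors (1,1,1,1,1).

Now H_k = ker ∂_k / im ∂_{k+1}, so:

  H_2: rank ker ∂_2 − rank ∂_3 = (5 − 5) − 0 = 0, and there is no ∂_3, so H_2 ≅ 0.

(K is a triangulation of the Möbius band.)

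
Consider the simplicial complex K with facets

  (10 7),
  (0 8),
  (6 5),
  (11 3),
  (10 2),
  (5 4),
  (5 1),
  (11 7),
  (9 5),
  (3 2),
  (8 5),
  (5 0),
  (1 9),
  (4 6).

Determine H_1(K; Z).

H_1 ≅ Z^4.

Fix the vertex order 0 < 1 < 2 < 3 < 4 < 5 < 6 < 7 < 8 < 9 < 10 < 11 and write every simplex with vertices in increasing order. Then dim K = 1 and the simplices of K are:

  0-simplices (12): [0], [1], [2], [3], [4], [5], [6], [7], [8], [9], [10], [11]
  1-simplices (14): [0,5], [0,8], [1,5], [1,9], [2,3], [2,10], [3,11], [4,5], [4,6], [5,6], [5,8], [5,9], [7,10], [7,11]

Hence C_0 ≅ Z^12, C_1 ≅ Z^14.

The boundary map ∂_1: C_1 → C_0 is given by ∂[p,q] = [q] − [p]. For instance
  ∂[2,3] = [3] − [2].
As a 12×14 matrix over Z this has rank 10, with invariant factors (1,1,1,1,1,1,1,1,1,1).

Reading off H_k = ker ∂_k / im ∂_{k+1}:

  H_1: rank ker ∂_1 − rank ∂_2 = (14 − 10) − 0 = 4, and there is no ∂_2, so H_1 = Z^4.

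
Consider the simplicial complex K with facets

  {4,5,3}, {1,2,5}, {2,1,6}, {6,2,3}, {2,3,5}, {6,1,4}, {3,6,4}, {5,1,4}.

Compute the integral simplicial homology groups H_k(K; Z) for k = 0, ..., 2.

Fix the vertex order 1 < 2 < 3 < 4 < 5 < 6 and write every simplex with vertices in increasing order. Then dim K = 2 and the simplices of K are:

  0-simplices (6): [1], [2], [3], [4], [5], [6]
  1-simplices (12): [1,2], [1,4], [1,5], [1,6], [2,3], [2,5], [2,6], [3,4], [3,5], [3,6], [4,5], [4,6]
  2-simplices (8): [1,2,5], [1,2,6], [1,4,5], [1,4,6], [2,3,5], [2,3,6], [3,4,5], [3,4,6]

giving chain groups C_0 ≅ Z^6, C_1 ≅ Z^12, C_2 ≅ Z^8.

Boundary ∂_1: C_1 → C_0 sends each edge [p,q] (with p < q) to q − p. For instance
  ∂[2,5] = [5] − [2].
The resulting 6×12 matrix has rank 5, and its Smith normal form has invariant factors (1,1,1,1,1).

∂_2: C_2 → C_1 acts by ∂[p,q,r] = [q,r] − [p,r] + [p,q]. For instance
  ∂[3,4,6] = [4,6] − [3,6] + [3,4],
  ∂[1,4,5] = [4,5] − [1,5] + [1,4].
The 12×8 boundary matrix has rank 7 and Smith normal form diag(1,1,1,1,1,1,1).

From H_k ≅ ker(∂_k) / im(∂_{k+1}) we obtain:

  H_0: rank C_0 − rank ∂_1 = 6 − 5 = 1, and the invariant factors of ∂_1 are all 1, so H_0 ≅ Z.
  H_1: rank ker ∂_1 − rank ∂_2 = (12 − 5) − 7 = 0, and the invariant factors of ∂_2 are all 1, so H_1 ≅ 0.
  H_2: rank ker ∂_2 − rank ∂_3 = (8 − 7) − 0 = 1, and there is no ∂_3, so H_2 ≅ Z.

(K is a triangulation of the 2-sphere S^2.)

H_0 = Z,  H_1 = 0,  H_2 = Z.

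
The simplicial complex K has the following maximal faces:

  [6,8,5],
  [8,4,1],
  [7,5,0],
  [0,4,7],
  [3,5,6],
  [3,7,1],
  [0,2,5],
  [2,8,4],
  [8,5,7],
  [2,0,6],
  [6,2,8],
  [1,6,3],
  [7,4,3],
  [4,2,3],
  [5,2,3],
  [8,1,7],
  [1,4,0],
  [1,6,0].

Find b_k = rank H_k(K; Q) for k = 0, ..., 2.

Order the vertices as 0 < 1 < 2 < 3 < 4 < 5 < 6 < 7 < 8. Listing each simplex with vertices in this order, K has dimension 2 with simplices:

  0-simplices (9): [0], [1], [2], [3], [4], [5], [6], [7], [8]
  1-simplices (27): (27 of them)
  2-simplices (18): [0,1,4], [0,1,6], [0,2,5], [0,2,6], [0,4,7], [0,5,7], [1,3,6], [1,3,7], [1,4,8], [1,7,8], [2,3,4], [2,3,5], [2,4,8], [2,6,8], [3,4,7], [3,5,6], [5,6,8], [5,7,8]

giving chain groups C_0 ≅ Z^9, C_1 ≅ Z^27, C_2 ≅ Z^18.

∂_1: C_1 → C_0 is given by ∂[p,q] = [q] − [p].
The 9×27 boundary matrix has rank 8 and Smith normal form diag(1,1,1,1,1,1,1,1).

Boundary ∂_2: C_2 → C_1 acts by ∂[p,q,r] = [q,r] − [p,r] + [p,q]. For instance
  ∂[1,3,7] = [3,7] − [1,7] + [1,3],
  ∂[2,3,4] = [3,4] − [2,4] + [2,3].
The 27×18 boundary matrix has rank 18 and Smith normal form diag(1,1,1,1,1,1,1,1,1,1,1,1,1,1,1,1,1,2).

Computing H_k = (kernel of ∂_k) / (image of ∂_{k+1}):

  H_0: rank C_0 − rank ∂_1 = 9 − 8 = 1, and the invariant factors of ∂_1 are all 1, so H_0 = Z.
  H_1: rank ker ∂_1 − rank ∂_2 = (27 − 8) − 18 = 1, and ∂_2 has invariant factor 2 > 1, so H_1 = Z × Z/2.
  H_2: rank ker ∂_2 − rank ∂_3 = (18 − 18) − 0 = 0, and there is no ∂_3, so H_2 = 0.

As a check, the Euler characteristic is 9 − 27 + 18 = 0, which agrees with 1 − 1 + 0 = 0.

Hence the Betti numbers are b_0 = 1, b_1 = 1, b_2 = 0.

b_0 = 1, b_1 = 1, b_2 = 0.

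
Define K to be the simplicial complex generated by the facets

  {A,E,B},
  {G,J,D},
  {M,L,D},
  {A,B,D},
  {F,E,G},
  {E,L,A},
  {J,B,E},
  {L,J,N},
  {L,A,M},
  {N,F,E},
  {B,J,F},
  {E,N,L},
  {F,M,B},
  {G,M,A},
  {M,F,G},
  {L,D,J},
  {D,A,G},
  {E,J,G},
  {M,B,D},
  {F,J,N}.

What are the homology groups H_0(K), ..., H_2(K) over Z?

H_0 ≅ Z,  H_1 ≅ Z × Z/2,  H_2 = 0.

Fix the vertex order A < B < D < E < F < G < J < L < M < N and write every simplex with vertices in increasing order. Then dim K = 2 and the simplices of K are:

  0-simplices (10): A, B, D, E, F, G, J, L, M, N
  1-simplices (30): AB, AD, AE, AG, AL, AM, BD, BE, BF, BJ, BM, DG, DJ, DL, DM, EF, EG, EJ, EL, EN, FG, FJ, FM, FN, GJ, GM, JL, JN, LM, LN
  2-simplices (20): ABD, ABE, ADG, AEL, AGM, ALM, BDM, BEJ, BFJ, BFM, DGJ, DJL, DLM, EFG, EFN, EGJ, ELN, FGM, FJN, JLN

Hence C_0 ≅ Z^10, C_1 ≅ Z^30, C_2 ≅ Z^20.

Boundary ∂_1: C_1 → C_0 sends each edge [p,q] (with p < q) to q − p.
This gives a 10×30 integer matrix of rank 9; reducing to Smith normal form yields diagonal entries (1,1,1,1,1,1,1,1,1).

Boundary ∂_2: C_2 → C_1 maps a triangle to the signed sum of its edges. For instance
  ∂EFG = FG − EG + EF,
  ∂JLN = LN − JN + JL.
As a 30×20 matrix over Z this has rank 20, with invariant factors (1,1,1,1,1,1,1,1,1,1,1,1,1,1,1,1,1,1,1,2).

Reading off H_k = ker ∂_k / im ∂_{k+1}:

  H_0: rank C_0 − rank ∂_1 = 10 − 9 = 1, and the invariant factors of ∂_1 are all 1, so H_0 ≅ Z.
  H_1: rank ker ∂_1 − rank ∂_2 = (30 − 9) − 20 = 1, and ∂_2 has invariant factor 2 > 1, so H_1 ≅ Z × Z/2.
  H_2: rank ker ∂_2 − rank ∂_3 = (20 − 20) − 0 = 0, and there is no ∂_3, so H_2 ≅ 0.

As a check, the Euler characteristic is 10 − 30 + 20 = 0, which agrees with 1 − 1 + 0 = 0.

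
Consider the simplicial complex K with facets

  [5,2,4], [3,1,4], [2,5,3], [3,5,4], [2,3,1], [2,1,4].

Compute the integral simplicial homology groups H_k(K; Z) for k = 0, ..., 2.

H_0 = Z,  H_1 = 0,  H_2 = Z.

Fix the vertex order 1 < 2 < 3 < 4 < 5 and write every simplex with vertices in increasing order. Then dim K = 2 and the simplices of K are:

  0-simplices (5): [1], [2], [3], [4], [5]
  1-simplices (9): [1,2], [1,3], [1,4], [2,3], [2,4], [2,5], [3,4], [3,5], [4,5]
  2-simplices (6): [1,2,3], [1,2,4], [1,3,4], [2,3,5], [2,4,5], [3,4,5]

Hence C_0 ≅ Z^5, C_1 ≅ Z^9, C_2 ≅ Z^6.

The boundary map ∂_1: C_1 → C_0 maps an edge to its endpoints' difference, ∂[p,q] = q − p.
This gives a 5×9 integer matrix of rank 4; reducing to Smith normal form yields diagonal entries (1,1,1,1).

The boundary map ∂_2: C_2 → C_1 maps a triangle to the signed sum of its edges. For instance
  ∂[1,2,3] = [2,3] − [1,3] + [1,2],
  ∂[1,2,4] = [2,4] − [1,4] + [1,2].
This gives a 9×6 integer matrix of rank 5; reducing to Smith normal form yields diagonal entries (1,1,1,1,1).

Now H_k = ker ∂_k / im ∂_{k+1}, so:

  H_0: rank C_0 − rank ∂_1 = 5 − 4 = 1, and the invariant factors of ∂_1 are all 1, so H_0 = Z.
  H_1: rank ker ∂_1 − rank ∂_2 = (9 − 4) − 5 = 0, and the invariant factors of ∂_2 are all 1, so H_1 = 0.
  H_2: rank ker ∂_2 − rank ∂_3 = (6 − 5) − 0 = 1, and there is no ∂_3, so H_2 = Z.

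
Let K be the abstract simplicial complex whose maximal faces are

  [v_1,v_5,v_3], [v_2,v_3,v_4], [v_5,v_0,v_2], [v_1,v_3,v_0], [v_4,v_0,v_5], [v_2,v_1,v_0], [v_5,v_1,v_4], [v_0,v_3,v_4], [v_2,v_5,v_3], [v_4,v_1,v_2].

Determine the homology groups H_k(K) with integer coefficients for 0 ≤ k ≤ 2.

We work with the vertex ordering v_0 < v_1 < v_2 < v_3 < v_4 < v_5. The simplices of K, each written with vertices in increasing order, are:

  0-simplices (6): [v_0], [v_1], [v_2], [v_3], [v_4], [v_5]
  1-simplices (15): (15 of them)
  2-simplices (10): [v_0,v_1,v_2], [v_0,v_1,v_3], [v_0,v_2,v_5], [v_0,v_3,v_4], [v_0,v_4,v_5], [v_1,v_2,v_4], [v_1,v_3,v_5], [v_1,v_4,v_5], [v_2,v_3,v_4], [v_2,v_3,v_5]

Hence C_0 ≅ Z^6, C_1 ≅ Z^15, C_2 ≅ Z^10.

The boundary map ∂_1: C_1 → C_0 maps an edge to its endpoints' difference, ∂[p,q] = q − p.
The 6×15 boundary matrix has rank 5 and Smith normal form diag(1,1,1,1,1).

The boundary map ∂_2: C_2 → C_1 sends each 2-simplex [p,q,r] to [q,r] − [p,r] + [p,q]. For instance
  ∂[v_0,v_1,v_2] = [v_1,v_2] − [v_0,v_2] + [v_0,v_1],
  ∂[v_0,v_4,v_5] = [v_4,v_5] − [v_0,v_5] + [v_0,v_4].
This gives a 15×10 integer matrix of rank 10; reducing to Smith normal form yields diagonal entries (1,1,1,1,1,1,1,1,1,2).

Reading off H_k = ker ∂_k / im ∂_{k+1}:

  H_0: rank C_0 − rank ∂_1 = 6 − 5 = 1, and the invariant factors of ∂_1 are all 1, so H_0 ≅ Z.
  H_1: rank ker ∂_1 − rank ∂_2 = (15 − 5) − 10 = 0, and ∂_2 has invariant factor 2 > 1, so H_1 ≅ Z/2.
  H_2: rank ker ∂_2 − rank ∂_3 = (10 − 10) − 0 = 0, and there is no ∂_3, so H_2 ≅ 0.

H_0 ≅ Z,  H_1 ≅ Z/2,  H_2 = 0.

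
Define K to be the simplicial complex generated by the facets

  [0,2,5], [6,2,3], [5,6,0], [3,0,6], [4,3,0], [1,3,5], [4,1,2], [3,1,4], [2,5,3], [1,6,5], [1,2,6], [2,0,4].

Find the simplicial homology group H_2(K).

We work with the vertex ordering 0 < 1 < 2 < 3 < 4 < 5 < 6. The simplices of K, each written with vertices in increasing order, are:

  0-simplices (7): [0], [1], [2], [3], [4], [5], [6]
  1-simplices (18): [0,2], [0,3], [0,4], [0,5], [0,6], [1,2], [1,3], [1,4], [1,5], [1,6], [2,3], [2,4], [2,5], [2,6], [3,4], [3,5], [3,6], [5,6]
  2-simplices (12): [0,2,4], [0,2,5], [0,3,4], [0,3,6], [0,5,6], [1,2,4], [1,2,6], [1,3,4], [1,3,5], [1,5,6], [2,3,5], [2,3,6]

giving chain groups C_0 ≅ Z^7, C_1 ≅ Z^18, C_2 ≅ Z^12.

The boundary map ∂_1: C_1 → C_0 sends each edge [p,q] (with p < q) to q − p. For instance
  ∂[3,6] = [6] − [3].
The resulting 7×18 matrix has rank 6, and its Smith normal form has invariant factors (1,1,1,1,1,1).

∂_2: C_2 → C_1 acts by ∂[p,q,r] = [q,r] − [p,r] + [p,q]. For instance
  ∂[0,5,6] = [5,6] − [0,6] + [0,5],
  ∂[2,3,5] = [3,5] − [2,5] + [2,3].
The resulting 18×12 matrix has rank 12, and its Smith normal form has invariant factors (1,1,1,1,1,1,1,1,1,1,1,2).

Computing H_k = (kernel of ∂_k) / (image of ∂_{k+1}):

  H_2: rank ker ∂_2 − rank ∂_3 = (12 − 12) − 0 = 0, and there is no ∂_3, so H_2 = 0.

H_2 = 0.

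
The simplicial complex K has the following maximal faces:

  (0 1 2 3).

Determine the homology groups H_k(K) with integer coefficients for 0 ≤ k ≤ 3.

K has 4 vertices, 6 edges, 4 triangles, 1 3-simplex.
rank ∂_0 = 0, rank ∂_1 = 3 ⇒ b_0 = 4 − 0 − 3 = 1; all invariant factors of ∂_1 are 1 so no torsion. So H_0 ≅ Z.
rank ∂_1 = 3, rank ∂_2 = 3 ⇒ b_1 = 6 − 3 − 3 = 0; all invariant factors of ∂_2 are 1 so no torsion. So H_1 ≅ 0.
rank ∂_2 = 3, rank ∂_3 = 1 ⇒ b_2 = 4 − 3 − 1 = 0; all invariant factors of ∂_3 are 1 so no torsion. So H_2 ≅ 0.
rank ∂_3 = 1, rank ∂_4 = 0 ⇒ b_3 = 1 − 1 − 0 = 0. So H_3 ≅ 0.

H_0 = Z,  H_1 = 0,  H_2 = 0,  H_3 = 0.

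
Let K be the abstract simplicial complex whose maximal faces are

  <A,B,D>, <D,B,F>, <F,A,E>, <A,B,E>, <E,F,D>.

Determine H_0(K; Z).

K has 5 vertices, 10 edges, 5 triangles.
rank ∂_0 = 0, rank ∂_1 = 4 ⇒ b_0 = 5 − 0 − 4 = 1; all invariant factors of ∂_1 are 1 so no torsion. So H_0 ≅ Z.

H_0 ≅ Z.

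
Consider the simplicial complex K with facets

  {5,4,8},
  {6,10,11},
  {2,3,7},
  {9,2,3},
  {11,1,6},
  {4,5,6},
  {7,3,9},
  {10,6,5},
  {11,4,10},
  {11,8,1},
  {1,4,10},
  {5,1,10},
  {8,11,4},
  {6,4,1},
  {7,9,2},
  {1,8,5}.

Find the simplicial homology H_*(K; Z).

H_0 ≅ Z^2,  H_1 ≅ Z/2,  H_2 ≅ Z.

Take the total order 1 < 2 < 3 < 4 < 5 < 6 < 7 < 8 < 9 < 10 < 11 on the vertex set. Then K (dimension 2) consists of the simplices:

  0-simplices (11): [1], [2], [3], [4], [5], [6], [7], [8], [9], [10], [11]
  1-simplices (24): (24 of them)
  2-simplices (16): [1,4,6], [1,4,10], [1,5,8], [1,5,10], [1,6,11], [1,8,11], [2,3,7], [2,3,9], [2,7,9], [3,7,9], [4,5,6], [4,5,8], [4,8,11], [4,10,11], [5,6,10], [6,10,11]

Hence C_0 ≅ Z^11, C_1 ≅ Z^24, C_2 ≅ Z^16.

Boundary ∂_1: C_1 → C_0 maps an edge to its endpoints' difference, ∂[p,q] = q − p. For instance
  ∂[4,11] = [11] − [4].
This gives a 11×24 integer matrix of rank 9; reducing to Smith normal form yields diagonal entries (1,1,1,1,1,1,1,1,1).

∂_2: C_2 → C_1 sends each 2-simplex [p,q,r] to [q,r] − [p,r] + [p,q]. For instance
  ∂[2,3,7] = [3,7] − [2,7] + [2,3],
  ∂[1,4,10] = [4,10] − [1,10] + [1,4].
The resulting 24×16 matrix has rank 15, and its Smith normal form has invariant factors (1,1,1,1,1,1,1,1,1,1,1,1,1,1,2).

Now H_k = ker ∂_k / im ∂_{k+1}, so:

  H_0: rank C_0 − rank ∂_1 = 11 − 9 = 2, and the invariant factors of ∂_1 are all 1, so H_0 ≅ Z^2.
  H_1: rank ker ∂_1 − rank ∂_2 = (24 − 9) − 15 = 0, and ∂_2 has invariant factor 2 > 1, so H_1 ≅ Z/2.
  H_2: rank ker ∂_2 − rank ∂_3 = (16 − 15) − 0 = 1, and there is no ∂_3, so H_2 ≅ Z.

As a check, the Euler characteristic is 11 − 24 + 16 = 3, which agrees with 2 − 0 + 1 = 3.
(K is a triangulation of the disjoint union of the 2-sphere S^2 and the real projective plane RP^2.)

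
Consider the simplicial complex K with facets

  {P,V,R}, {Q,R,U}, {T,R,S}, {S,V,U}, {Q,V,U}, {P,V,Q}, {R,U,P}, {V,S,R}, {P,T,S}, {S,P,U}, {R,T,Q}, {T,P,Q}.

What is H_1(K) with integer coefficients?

H_1 = Z/2.

We work with the vertex ordering P < Q < R < S < T < U < V. The simplices of K, each written with vertices in increasing order, are:

  0-simplices (7): P, Q, R, S, T, U, V
  1-simplices (18): PQ, PR, PS, PT, PU, PV, QR, QT, QU, QV, RS, RT, RU, RV, ST, SU, SV, UV
  2-simplices (12): PQT, PQV, PRU, PRV, PST, PSU, QRT, QRU, QUV, RST, RSV, SUV

so the chain groups are C_0 ≅ Z^7, C_1 ≅ Z^18, C_2 ≅ Z^12.

∂_1: C_1 → C_0 is given by ∂[p,q] = [q] − [p].
The 7×18 boundary matrix has rank 6 and Smith normal form diag(1,1,1,1,1,1).

Boundary ∂_2: C_2 → C_1 sends each 2-simplex [p,q,r] to [q,r] − [p,r] + [p,q]. For instance
  ∂PRU = RU − PU + PR,
  ∂QRU = RU − QU + QR.
As a 18×12 matrix over Z this has rank 12, with invariant factors (1,1,1,1,1,1,1,1,1,1,1,2).

Reading off H_k = ker ∂_k / im ∂_{k+1}:

  H_1: rank ker ∂_1 − rank ∂_2 = (18 − 6) − 12 = 0, and ∂_2 has invariant factor 2 > 1, so H_1 ≅ Z/2.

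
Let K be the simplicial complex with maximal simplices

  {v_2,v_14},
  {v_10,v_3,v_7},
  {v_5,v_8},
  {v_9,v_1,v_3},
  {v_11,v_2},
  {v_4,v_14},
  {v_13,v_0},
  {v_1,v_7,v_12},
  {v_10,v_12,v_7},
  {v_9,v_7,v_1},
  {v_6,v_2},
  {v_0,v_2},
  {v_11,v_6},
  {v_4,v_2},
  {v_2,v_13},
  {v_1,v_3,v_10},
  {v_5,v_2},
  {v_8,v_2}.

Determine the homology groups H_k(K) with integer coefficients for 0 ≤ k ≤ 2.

H_0 ≅ Z^2,  H_1 ≅ Z^5,  H_2 = 0.

We work with the vertex ordering v_0 < v_1 < v_2 < v_3 < v_4 < v_5 < v_6 < v_7 < v_8 < v_9 < v_10 < v_11 < v_12 < v_13 < v_14. The simplices of K, each written with vertices in increasing order, are:

  0-simplices (15): [v_0], [v_1], [v_2], [v_3], [v_4], [v_5], [v_6], [v_7], [v_8], [v_9], [v_10], [v_11], [v_12], [v_13], [v_14]
  1-simplices (24): (24 of them)
  2-simplices (6): [v_1,v_3,v_9], [v_1,v_3,v_10], [v_1,v_7,v_9], [v_1,v_7,v_12], [v_3,v_7,v_10], [v_7,v_10,v_12]

so the chain groups are C_0 ≅ Z^15, C_1 ≅ Z^24, C_2 ≅ Z^6.

Boundary ∂_1: C_1 → C_0 sends each edge [p,q] (with p < q) to q − p. For instance
  ∂[v_5,v_8] = [v_8] − [v_5].
This gives a 15×24 integer matrix of rank 13; reducing to Smith normal form yields diagonal entries (1,1,1,1,1,1,1,1,1,1,1,1,1).

∂_2: C_2 → C_1 maps a triangle to the signed sum of its edges. For instance
  ∂[v_7,v_10,v_12] = [v_10,v_12] − [v_7,v_12] + [v_7,v_10],
  ∂[v_1,v_3,v_10] = [v_3,v_10] − [v_1,v_10] + [v_1,v_3].
As a 24×6 matrix over Z this has rank 6, with invariant factors (1,1,1,1,1,1).

Now H_k = ker ∂_k / im ∂_{k+1}, so:

  H_0: rank C_0 − rank ∂_1 = 15 − 13 = 2, and the invariant factors of ∂_1 are all 1, so H_0 ≅ Z^2.
  H_1: rank ker ∂_1 − rank ∂_2 = (24 − 13) − 6 = 5, and the invariant factors of ∂_2 are all 1, so H_1 ≅ Z^5.
  H_2: rank ker ∂_2 − rank ∂_3 = (6 − 6) − 0 = 0, and there is no ∂_3, so H_2 ≅ 0.

As a check, the Euler characteristic is 15 − 24 + 6 = -3, which agrees with 2 − 5 + 0 = -3.
(K is a triangulation of the disjoint union of the cylinder S^1 x I and a wedge of 4 circles.)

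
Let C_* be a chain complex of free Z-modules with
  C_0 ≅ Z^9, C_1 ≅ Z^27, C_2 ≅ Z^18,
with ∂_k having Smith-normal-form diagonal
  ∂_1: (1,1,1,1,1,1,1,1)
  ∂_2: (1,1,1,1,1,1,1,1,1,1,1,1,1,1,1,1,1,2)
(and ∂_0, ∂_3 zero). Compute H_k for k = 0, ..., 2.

H_0: b_0 = 9 − 0 − 8 = 1; torsion from ∂_1 factors > 1: none. So H_0 = Z.
H_1: b_1 = 27 − 8 − 18 = 1; torsion from ∂_2 factors > 1: [2]. So H_1 = Z ⊕ Z_2.
H_2: b_2 = 18 − 18 − 0 = 0; torsion from ∂_3 factors > 1: none. So H_2 = 0.

H_0 = Z,  H_1 = Z ⊕ Z_2,  H_2 = 0.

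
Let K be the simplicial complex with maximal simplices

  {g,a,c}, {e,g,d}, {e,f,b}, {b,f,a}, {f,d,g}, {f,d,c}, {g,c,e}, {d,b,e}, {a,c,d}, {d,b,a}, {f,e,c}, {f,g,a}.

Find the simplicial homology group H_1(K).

Fix the vertex order a < b < c < d < e < f < g and write every simplex with vertices in increasing order. Then dim K = 2 and the simplices of K are:

  0-simplices (7): a, b, c, d, e, f, g
  1-simplices (18): ab, ac, ad, af, ag, bd, be, bf, cd, ce, cf, cg, de, df, dg, ef, eg, fg
  2-simplices (12): abd, abf, acd, acg, afg, bde, bef, cdf, cef, ceg, deg, dfg

giving chain groups C_0 ≅ Z^7, C_1 ≅ Z^18, C_2 ≅ Z^12.

∂_1: C_1 → C_0 sends each edge [p,q] (with p < q) to q − p. For instance
  ∂ab = b − a.
The 7×18 boundary matrix has rank 6 and Smith normal form diag(1,1,1,1,1,1).

The boundary map ∂_2: C_2 → C_1 acts by ∂[p,q,r] = [q,r] − [p,r] + [p,q]. For instance
  ∂bde = de − be + bd,
  ∂cef = ef − cf + ce.
The 18×12 boundary matrix has rank 12 and Smith normal form diag(1,1,1,1,1,1,1,1,1,1,1,2).

From H_k ≅ ker(∂_k) / im(∂_{k+1}) we obtain:

  H_1: rank ker ∂_1 − rank ∂_2 = (18 − 6) − 12 = 0, and ∂_2 has invariant factor 2 > 1, so H_1 ≅ Z/2.

(K is a triangulation of the real projective plane RP^2.)

H_1 = Z/2.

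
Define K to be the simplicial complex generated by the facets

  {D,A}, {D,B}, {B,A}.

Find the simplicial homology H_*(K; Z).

H_0 = Z,  H_1 = Z.

We work with the vertex ordering A < B < D. The simplices of K, each written with vertices in increasing order, are:

  0-simplices (3): A, B, D
  1-simplices (3): AB, AD, BD

Hence C_0 ≅ Z^3, C_1 ≅ Z^3.

The boundary map ∂_1: C_1 → C_0 maps an edge to its endpoints' difference, ∂[p,q] = q − p.
The 3×3 boundary matrix has rank 2 and Smith normal form diag(1,1).

From H_k ≅ ker(∂_k) / im(∂_{k+1}) we obtain:

  H_0: rank C_0 − rank ∂_1 = 3 − 2 = 1, and the invariant factors of ∂_1 are all 1, so H_0 = Z.
  H_1: rank ker ∂_1 − rank ∂_2 = (3 − 2) − 0 = 1, and there is no ∂_2, so H_1 = Z.

(K is a triangulation of the circle S^1.)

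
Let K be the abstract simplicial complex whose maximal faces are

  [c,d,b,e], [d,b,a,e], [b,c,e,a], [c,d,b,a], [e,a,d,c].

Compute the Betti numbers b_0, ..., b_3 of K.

b_0 = 1, b_1 = 0, b_2 = 0, b_3 = 1.

Order the vertices as a < b < c < d < e. Listing each simplex with vertices in this order, K has dimension 3 with simplices:

  0-simplices (5): a, b, c, d, e
  1-simplices (10): ab, ac, ad, ae, bc, bd, be, cd, ce, de
  2-simplices (10): abc, abd, abe, acd, ace, ade, bcd, bce, bde, cde
  3-simplices (5): abcd, abce, abde, acde, bcde

Hence C_0 ≅ Z^5, C_1 ≅ Z^10, C_2 ≅ Z^10, C_3 ≅ Z^5.

∂_1: C_1 → C_0 is given by ∂[p,q] = [q] − [p]. For instance
  ∂bd = d − b.
The resulting 5×10 matrix has rank 4, and its Smith normal form has invariant factors (1,1,1,1).

Boundary ∂_2: C_2 → C_1 maps a triangle to the signed sum of its edges. For instance
  ∂abd = bd − ad + ab,
  ∂ade = de − ae + ad.
The 10×10 boundary matrix has rank 6 and Smith normal form diag(1,1,1,1,1,1).

The boundary map ∂_3: C_3 → C_2 sends each 3-simplex σ to the alternating sum Σ_i (−1)^i (σ with its i-th vertex removed). For instance
  ∂acde = cde − ade + ace − acd,
  ∂abcd = bcd − acd + abd − abc.
As a 10×5 matrix over Z this has rank 4, with invariant factors (1,1,1,1).

Computing H_k = (kernel of ∂_k) / (image of ∂_{k+1}):

  H_0: rank C_0 − rank ∂_1 = 5 − 4 = 1, and the invariant factors of ∂_1 are all 1, so H_0 = Z.
  H_1: rank ker ∂_1 − rank ∂_2 = (10 − 4) − 6 = 0, and the invariant factors of ∂_2 are all 1, so H_1 = 0.
  H_2: rank ker ∂_2 − rank ∂_3 = (10 − 6) − 4 = 0, and the invariant factors of ∂_3 are all 1, so H_2 = 0.
  H_3: rank ker ∂_3 − rank ∂_4 = (5 − 4) − 0 = 1, and there is no ∂_4, so H_3 = Z.

As a check, the Euler characteristic is 5 − 10 + 10 − 5 = 0, which agrees with 1 − 0 + 0 − 1 = 0.

Hence the Betti numbers are b_0 = 1, b_1 = 0, b_2 = 0, b_3 = 1.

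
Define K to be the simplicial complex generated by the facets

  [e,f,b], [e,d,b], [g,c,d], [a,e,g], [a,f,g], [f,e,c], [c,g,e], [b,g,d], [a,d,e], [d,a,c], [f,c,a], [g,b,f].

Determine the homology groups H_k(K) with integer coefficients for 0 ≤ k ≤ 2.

H_0 = Z,  H_1 = Z/2,  H_2 = 0.

Take the total order a < b < c < d < e < f < g on the vertex set. Then K (dimension 2) consists of the simplices:

  0-simplices (7): a, b, c, d, e, f, g
  1-simplices (18): ac, ad, ae, af, ag, bd, be, bf, bg, cd, ce, cf, cg, de, dg, ef, eg, fg
  2-simplices (12): acd, acf, ade, aeg, afg, bde, bdg, bef, bfg, cdg, cef, ceg

so the chain groups are C_0 ≅ Z^7, C_1 ≅ Z^18, C_2 ≅ Z^12.

The boundary map ∂_1: C_1 → C_0 maps an edge to its endpoints' difference, ∂[p,q] = q − p.
As a 7×18 matrix over Z this has rank 6, with invariant factors (1,1,1,1,1,1).

The boundary map ∂_2: C_2 → C_1 sends each 2-simplex [p,q,r] to [q,r] − [p,r] + [p,q]. For instance
  ∂bdg = dg − bg + bd,
  ∂aeg = eg − ag + ae.
As a 18×12 matrix over Z this has rank 12, with invariant factors (1,1,1,1,1,1,1,1,1,1,1,2).

Computing H_k = (kernel of ∂_k) / (image of ∂_{k+1}):

  H_0: rank C_0 − rank ∂_1 = 7 − 6 = 1, and the invariant factors of ∂_1 are all 1, so H_0 = Z.
  H_1: rank ker ∂_1 − rank ∂_2 = (18 − 6) − 12 = 0, and ∂_2 has invariant factor 2 > 1, so H_1 = Z/2.
  H_2: rank ker ∂_2 − rank ∂_3 = (12 − 12) − 0 = 0, and there is no ∂_3, so H_2 = 0.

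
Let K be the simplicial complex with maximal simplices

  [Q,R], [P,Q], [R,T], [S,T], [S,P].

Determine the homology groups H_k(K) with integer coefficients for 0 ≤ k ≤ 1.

H_0 ≅ Z,  H_1 ≅ Z.

K has 5 vertices, 5 edges.
rank ∂_0 = 0, rank ∂_1 = 4 ⇒ b_0 = 5 − 0 − 4 = 1; all invariant factors of ∂_1 are 1 so no torsion. So H_0 = Z.
rank ∂_1 = 4, rank ∂_2 = 0 ⇒ b_1 = 5 − 4 − 0 = 1. So H_1 = Z.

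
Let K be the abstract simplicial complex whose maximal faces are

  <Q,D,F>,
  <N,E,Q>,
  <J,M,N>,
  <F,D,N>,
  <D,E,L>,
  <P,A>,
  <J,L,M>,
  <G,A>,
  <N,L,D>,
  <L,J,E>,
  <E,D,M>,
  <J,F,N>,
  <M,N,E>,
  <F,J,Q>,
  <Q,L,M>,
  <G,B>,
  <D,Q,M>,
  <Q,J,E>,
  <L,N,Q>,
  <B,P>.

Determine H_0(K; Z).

K has 12 vertices, 28 edges, 16 triangles.
rank ∂_0 = 0, rank ∂_1 = 10 ⇒ b_0 = 12 − 0 − 10 = 2; all invariant factors of ∂_1 are 1 so no torsion. So H_0 ≅ Z^2.

H_0 ≅ Z^2.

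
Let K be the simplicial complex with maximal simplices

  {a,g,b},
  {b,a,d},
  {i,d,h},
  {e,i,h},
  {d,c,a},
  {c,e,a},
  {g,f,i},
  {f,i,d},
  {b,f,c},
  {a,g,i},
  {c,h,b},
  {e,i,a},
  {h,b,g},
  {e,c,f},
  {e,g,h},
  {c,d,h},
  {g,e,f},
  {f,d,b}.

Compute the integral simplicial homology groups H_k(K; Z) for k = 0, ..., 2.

H_0 = Z,  H_1 = Z ⊕ Z/2,  H_2 = 0.

Fix the vertex order a < b < c < d < e < f < g < h < i and write every simplex with vertices in increasing order. Then dim K = 2 and the simplices of K are:

  0-simplices (9): a, b, c, d, e, f, g, h, i
  1-simplices (27): ab, ac, ad, ae, ag, ai, bc, bd, bf, bg, bh, cd, ce, cf, ch, df, dh, di, ef, eg, eh, ei, fg, fi, gh, gi, hi
  2-simplices (18): abd, abg, acd, ace, aei, agi, bcf, bch, bdf, bgh, cdh, cef, dfi, dhi, efg, egh, ehi, fgi

Hence C_0 ≅ Z^9, C_1 ≅ Z^27, C_2 ≅ Z^18.

Boundary ∂_1: C_1 → C_0 is given by ∂[p,q] = [q] − [p]. For instance
  ∂hi = i − h.
This gives a 9×27 integer matrix of rank 8; reducing to Smith normal form yields diagonal entries (1,1,1,1,1,1,1,1).

∂_2: C_2 → C_1 maps a triangle to the signed sum of its edges. For instance
  ∂agi = gi − ai + ag,
  ∂ehi = hi − ei + eh.
As a 27×18 matrix over Z this has rank 18, with invariant factors (1,1,1,1,1,1,1,1,1,1,1,1,1,1,1,1,1,2).

Now H_k = ker ∂_k / im ∂_{k+1}, so:

  H_0: rank C_0 − rank ∂_1 = 9 − 8 = 1, and the invariant factors of ∂_1 are all 1, so H_0 ≅ Z.
  H_1: rank ker ∂_1 − rank ∂_2 = (27 − 8) − 18 = 1, and ∂_2 has invariant factor 2 > 1, so H_1 ≅ Z ⊕ Z/2.
  H_2: rank ker ∂_2 − rank ∂_3 = (18 − 18) − 0 = 0, and there is no ∂_3, so H_2 ≅ 0.

(K is a triangulation of the Klein bottle.)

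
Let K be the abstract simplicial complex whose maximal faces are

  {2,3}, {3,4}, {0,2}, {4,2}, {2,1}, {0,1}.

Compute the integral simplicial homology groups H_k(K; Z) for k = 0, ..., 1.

Order the vertices as 0 < 1 < 2 < 3 < 4. Listing each simplex with vertices in this order, K has dimension 1 with simplices:

  0-simplices (5): [0], [1], [2], [3], [4]
  1-simplices (6): [0,1], [0,2], [1,2], [2,3], [2,4], [3,4]

Hence C_0 ≅ Z^5, C_1 ≅ Z^6.

The boundary map ∂_1: C_1 → C_0 is given by ∂[p,q] = [q] − [p]. For instance
  ∂[2,3] = [3] − [2].
This gives a 5×6 integer matrix of rank 4; reducing to Smith normal form yields diagonal entries (1,1,1,1).

Computing H_k = (kernel of ∂_k) / (image of ∂_{k+1}):

  H_0: rank C_0 − rank ∂_1 = 5 − 4 = 1, and the invariant factors of ∂_1 are all 1, so H_0 = Z.
  H_1: rank ker ∂_1 − rank ∂_2 = (6 − 4) − 0 = 2, and there is no ∂_2, so H_1 = Z^2.

As a check, the Euler characteristic is 5 − 6 = -1, which agrees with 1 − 2 = -1.

H_0 = Z,  H_1 = Z^2.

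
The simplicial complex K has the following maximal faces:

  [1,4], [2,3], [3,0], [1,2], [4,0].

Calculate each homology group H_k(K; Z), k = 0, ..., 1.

H_0 = Z,  H_1 = Z.

Take the total order 0 < 1 < 2 < 3 < 4 on the vertex set. Then K (dimension 1) consists of the simplices:

  0-simplices (5): [0], [1], [2], [3], [4]
  1-simplices (5): [0,3], [0,4], [1,2], [1,4], [2,3]

so the chain groups are C_0 ≅ Z^5, C_1 ≅ Z^5.

Boundary ∂_1: C_1 → C_0 sends each edge [p,q] (with p < q) to q − p.
As a 5×5 matrix over Z this has rank 4, with invariant factors (1,1,1,1).

Now H_k = ker ∂_k / im ∂_{k+1}, so:

  H_0: rank C_0 − rank ∂_1 = 5 − 4 = 1, and the invariant factors of ∂_1 are all 1, so H_0 = Z.
  H_1: rank ker ∂_1 − rank ∂_2 = (5 − 4) − 0 = 1, and there is no ∂_2, so H_1 = Z.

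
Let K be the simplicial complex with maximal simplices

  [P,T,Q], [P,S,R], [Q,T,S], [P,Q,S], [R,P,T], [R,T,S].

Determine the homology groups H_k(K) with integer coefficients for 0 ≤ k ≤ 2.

H_0 = Z,  H_1 = 0,  H_2 = Z.

Take the total order P < Q < R < S < T on the vertex set. Then K (dimension 2) consists of the simplices:

  0-simplices (5): P, Q, R, S, T
  1-simplices (9): PQ, PR, PS, PT, QS, QT, RS, RT, ST
  2-simplices (6): PQS, PQT, PRS, PRT, QST, RST

so the chain groups are C_0 ≅ Z^5, C_1 ≅ Z^9, C_2 ≅ Z^6.

Boundary ∂_1: C_1 → C_0 sends each edge [p,q] (with p < q) to q − p. For instance
  ∂ST = T − S.
The resulting 5×9 matrix has rank 4, and its Smith normal form has invariant factors (1,1,1,1).

The boundary map ∂_2: C_2 → C_1 sends each 2-simplex [p,q,r] to [q,r] − [p,r] + [p,q]. For instance
  ∂PQS = QS − PS + PQ,
  ∂PQT = QT − PT + PQ.
As a 9×6 matrix over Z this has rank 5, with invariant factors (1,1,1,1,1).

Computing H_k = (kernel of ∂_k) / (image of ∂_{k+1}):

  H_0: rank C_0 − rank ∂_1 = 5 − 4 = 1, and the invariant factors of ∂_1 are all 1, so H_0 = Z.
  H_1: rank ker ∂_1 − rank ∂_2 = (9 − 4) − 5 = 0, and the invariant factors of ∂_2 are all 1, so H_1 = 0.
  H_2: rank ker ∂_2 − rank ∂_3 = (6 − 5) − 0 = 1, and there is no ∂_3, so H_2 = Z.

As a check, the Euler characteristic is 5 − 9 + 6 = 2, which agrees with 1 − 0 + 1 = 2.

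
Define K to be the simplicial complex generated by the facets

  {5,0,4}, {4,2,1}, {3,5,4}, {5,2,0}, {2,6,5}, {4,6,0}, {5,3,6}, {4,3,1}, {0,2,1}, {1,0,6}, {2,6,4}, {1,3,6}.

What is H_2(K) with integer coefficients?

H_2 = 0.

Fix the vertex order 0 < 1 < 2 < 3 < 4 < 5 < 6 and write every simplex with vertices in increasing order. Then dim K = 2 and the simplices of K are:

  0-simplices (7): [0], [1], [2], [3], [4], [5], [6]
  1-simplices (18): [0,1], [0,2], [0,4], [0,5], [0,6], [1,2], [1,3], [1,4], [1,6], [2,4], [2,5], [2,6], [3,4], [3,5], [3,6], [4,5], [4,6], [5,6]
  2-simplices (12): [0,1,2], [0,1,6], [0,2,5], [0,4,5], [0,4,6], [1,2,4], [1,3,4], [1,3,6], [2,4,6], [2,5,6], [3,4,5], [3,5,6]

so the chain groups are C_0 ≅ Z^7, C_1 ≅ Z^18, C_2 ≅ Z^12.

∂_1: C_1 → C_0 sends each edge [p,q] (with p < q) to q − p. For instance
  ∂[2,5] = [5] − [2].
This gives a 7×18 integer matrix of rank 6; reducing to Smith normal form yields diagonal entries (1,1,1,1,1,1).

∂_2: C_2 → C_1 sends each 2-simplex [p,q,r] to [q,r] − [p,r] + [p,q]. For instance
  ∂[1,2,4] = [2,4] − [1,4] + [1,2],
  ∂[3,5,6] = [5,6] − [3,6] + [3,5].
The resulting 18×12 matrix has rank 12, and its Smith normal form has invariant factors (1,1,1,1,1,1,1,1,1,1,1,2).

Now H_k = ker ∂_k / im ∂_{k+1}, so:

  H_2: rank ker ∂_2 − rank ∂_3 = (12 − 12) − 0 = 0, and there is no ∂_3, so H_2 ≅ 0.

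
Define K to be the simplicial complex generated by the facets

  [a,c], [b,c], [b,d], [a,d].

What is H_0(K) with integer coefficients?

Order the vertices as a < b < c < d. Listing each simplex with vertices in this order, K has dimension 1 with simplices:

  0-simplices (4): a, b, c, d
  1-simplices (4): ac, ad, bc, bd

giving chain groups C_0 ≅ Z^4, C_1 ≅ Z^4.

Boundary ∂_1: C_1 → C_0 sends each edge [p,q] (with p < q) to q − p.
The resulting 4×4 matrix has rank 3, and its Smith normal form has invariant factors (1,1,1).

Now H_k = ker ∂_k / im ∂_{k+1}, so:

  H_0: rank C_0 − rank ∂_1 = 4 − 3 = 1, and the invariant factors of ∂_1 are all 1, so H_0 = Z.

(K is a triangulation of the circle S^1.)

H_0 = Z.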